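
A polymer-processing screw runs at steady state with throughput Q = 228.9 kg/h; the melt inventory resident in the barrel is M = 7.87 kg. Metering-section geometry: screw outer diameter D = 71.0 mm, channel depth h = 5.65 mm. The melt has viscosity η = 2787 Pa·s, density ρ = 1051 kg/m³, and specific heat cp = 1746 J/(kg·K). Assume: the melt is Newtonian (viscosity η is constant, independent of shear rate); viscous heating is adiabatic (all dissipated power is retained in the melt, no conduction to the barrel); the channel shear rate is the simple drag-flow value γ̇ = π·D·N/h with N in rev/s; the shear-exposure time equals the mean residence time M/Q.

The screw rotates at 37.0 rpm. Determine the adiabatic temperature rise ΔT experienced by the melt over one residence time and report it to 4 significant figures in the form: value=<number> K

Convert throughput: Q = 228.9 kg/h = 228.9/3600 = 0.0635833 kg/s
t_res = M / Q_s = 7.87 ÷ 0.0635833 = 123.775 s
D = 71.0 mm = 0.071 m;  h = 5.65 mm = 0.00565 m;  N = 37.0 rpm / 60 = 0.616667 rev/s
γ̇ = π·D·N / h = π · 0.071 · 0.616667 / 0.00565 = 24.345 s⁻¹
ΔT = η·γ̇²·t_res / (ρ·cp) = 2787 · (24.345)² · 123.775 / (1051 · 1746) = 111.415 K

value=111.4 K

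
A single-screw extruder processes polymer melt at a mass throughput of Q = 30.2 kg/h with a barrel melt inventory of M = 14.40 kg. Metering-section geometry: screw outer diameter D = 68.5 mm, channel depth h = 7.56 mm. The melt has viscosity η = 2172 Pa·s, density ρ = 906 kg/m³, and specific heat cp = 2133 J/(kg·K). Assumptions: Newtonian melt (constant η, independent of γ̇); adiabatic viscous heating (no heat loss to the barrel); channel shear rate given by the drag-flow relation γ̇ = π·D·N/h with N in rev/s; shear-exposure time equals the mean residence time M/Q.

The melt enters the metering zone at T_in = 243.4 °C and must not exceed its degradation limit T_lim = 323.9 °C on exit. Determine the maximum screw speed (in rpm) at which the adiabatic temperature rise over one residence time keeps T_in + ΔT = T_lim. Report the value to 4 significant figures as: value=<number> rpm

Convert throughput: Q = 30.2 kg/h = 30.2/3600 = 0.00838889 kg/s
Mean residence time: t_res = M/Q_s = 14.40 kg / 0.00838889 kg/s = 1716.56 s
D = 68.5 mm = 0.0685 m;  h = 7.56 mm = 0.00756 m
ΔT_a = T_lim − T_in = 323.9 °C − 243.4 °C = 80.5 K
Invert ΔT = ηγ̇²t_res/(ρcp) for γ̇: γ̇_max² = ΔT_a ρ cp / (η t_res) = 80.5·906·2133 / (2172·1716.56) = 41.7251 s⁻²
Take the square root: γ̇_max = √(41.7251) = 6.45949 s⁻¹
Solve γ̇ = πDN/h for N: N_max = γ̇_max·h/(π·D) = 6.45949 × 0.00756 / (π × 0.0685) = 0.226924 rev/s = 13.6154 rpm

value=13.62 rpm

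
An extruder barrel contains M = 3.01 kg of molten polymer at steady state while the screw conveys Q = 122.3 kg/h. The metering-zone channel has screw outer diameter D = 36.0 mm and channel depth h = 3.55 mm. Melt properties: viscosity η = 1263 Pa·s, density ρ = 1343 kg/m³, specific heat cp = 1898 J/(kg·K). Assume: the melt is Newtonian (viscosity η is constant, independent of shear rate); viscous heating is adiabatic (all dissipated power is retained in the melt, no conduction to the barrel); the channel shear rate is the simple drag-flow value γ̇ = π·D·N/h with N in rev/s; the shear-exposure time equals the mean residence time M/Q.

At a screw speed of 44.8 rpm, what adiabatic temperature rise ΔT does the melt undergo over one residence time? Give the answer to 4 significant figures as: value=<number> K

Convert throughput: Q = 122.3 kg/h = 122.3/3600 = 0.0339722 kg/s
t_res = M / Q_s = 3.01 / 0.0339722 = 88.6018 s
D = 36.0 mm = 0.036 m;  h = 3.55 mm = 0.00355 m;  N = 44.8 rpm / 60 = 0.746667 rev/s
γ̇ = π·D·N / h = π · 0.036 · 0.746667 / 0.00355 = 23.7876 s⁻¹
ΔT = η·γ̇²·t_res/(ρ·cp) = [1263 × 23.7876² × 88.6018] / [1343 × 1898] = 24.8414 K

value=24.84 K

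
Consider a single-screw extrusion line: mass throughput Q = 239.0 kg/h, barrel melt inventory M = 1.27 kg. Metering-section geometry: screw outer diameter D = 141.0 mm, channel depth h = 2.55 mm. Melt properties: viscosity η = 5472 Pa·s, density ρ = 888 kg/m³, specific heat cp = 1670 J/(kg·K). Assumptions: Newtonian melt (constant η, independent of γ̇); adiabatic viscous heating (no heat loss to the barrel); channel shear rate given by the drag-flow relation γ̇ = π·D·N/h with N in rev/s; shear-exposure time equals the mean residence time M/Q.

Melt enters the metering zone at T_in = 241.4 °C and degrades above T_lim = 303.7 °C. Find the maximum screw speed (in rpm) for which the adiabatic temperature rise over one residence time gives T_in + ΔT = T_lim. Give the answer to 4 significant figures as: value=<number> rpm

value=10.26 rpm

Q_s = Q / 3600 = 239.0 / 3600 = 0.0663889 kg/s
t_res = M / Q_s = 1.27 / 0.0663889 = 19.1297 s
Convert to metres: D = 0.141 m, h = 0.00255 m
ΔT_a = T_lim − T_in = 303.7 °C − 241.4 °C = 62.3 K
γ̇_max² = ΔT_a·ρ·cp / (η·t_res) = [62.3 × 888 × 1670] / [5472 × 19.1297] = 882.598 s⁻²
Take the square root: γ̇_max = √(882.598) = 29.7086 s⁻¹
N_max = γ̇_max·h / (π·D) = 29.7086 · 0.00255 / (π · 0.141) = 0.171022 rev/s = 10.2613 rpm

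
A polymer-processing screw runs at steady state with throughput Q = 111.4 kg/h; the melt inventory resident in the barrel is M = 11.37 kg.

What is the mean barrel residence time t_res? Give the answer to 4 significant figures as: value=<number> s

value=367.4 s

Convert throughput: Q = 111.4 kg/h = 111.4/3600 = 0.0309444 kg/s
t_res = M / Q_s = 11.37 / 0.0309444 = 367.433 s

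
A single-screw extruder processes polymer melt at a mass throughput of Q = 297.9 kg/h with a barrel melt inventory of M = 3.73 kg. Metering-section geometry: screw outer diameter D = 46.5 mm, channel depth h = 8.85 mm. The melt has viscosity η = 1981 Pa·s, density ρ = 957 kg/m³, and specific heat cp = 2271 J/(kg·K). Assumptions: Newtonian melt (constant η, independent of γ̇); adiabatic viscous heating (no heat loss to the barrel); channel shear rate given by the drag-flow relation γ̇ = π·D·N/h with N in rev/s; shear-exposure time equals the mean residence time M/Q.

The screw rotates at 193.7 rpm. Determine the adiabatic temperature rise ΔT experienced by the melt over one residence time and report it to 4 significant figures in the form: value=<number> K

Q_s = Q / 3600 = 297.9 / 3600 = 0.08275 kg/s
Mean residence time: t_res = M/Q_s = 3.73 kg / 0.08275 kg/s = 45.0755 s
D = 46.5 mm = 0.0465 m;  h = 8.85 mm = 0.00885 m;  N = 193.7 rpm / 60 = 3.22833 rev/s
γ̇ = π·D·N / h = π · 0.0465 · 3.22833 / 0.00885 = 53.289 s⁻¹
Adiabatic rise: ΔT = η γ̇² t_res / (ρ cp) = 1981·(53.289)²·45.0755 / (957·2271) = 116.673 K

value=116.7 K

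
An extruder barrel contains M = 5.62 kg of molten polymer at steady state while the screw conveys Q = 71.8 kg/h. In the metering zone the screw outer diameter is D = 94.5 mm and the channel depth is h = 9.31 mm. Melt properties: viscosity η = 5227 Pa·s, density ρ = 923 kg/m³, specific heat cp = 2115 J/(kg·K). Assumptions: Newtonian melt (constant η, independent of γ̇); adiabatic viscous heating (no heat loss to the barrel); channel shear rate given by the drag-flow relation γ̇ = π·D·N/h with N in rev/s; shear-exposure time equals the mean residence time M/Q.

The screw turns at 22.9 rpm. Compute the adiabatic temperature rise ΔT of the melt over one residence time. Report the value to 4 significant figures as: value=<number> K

value=111.8 K

Convert throughput: Q = 71.8 kg/h = 71.8/3600 = 0.0199444 kg/s
t_res = M / Q_s = 5.62 / 0.0199444 = 281.783 s
Geometry in metres: D = 94.5 mm → 0.0945 m, h = 9.31 mm → 0.00931 m; screw speed N = 22.9 rpm = 0.381667 rev/s
Shear rate: γ̇ = πDN/h = π·0.0945·0.381667/0.00931 = 12.1707 s⁻¹
Adiabatic rise: ΔT = η γ̇² t_res / (ρ cp) = 5227·(12.1707)²·281.783 / (923·2115) = 111.76 K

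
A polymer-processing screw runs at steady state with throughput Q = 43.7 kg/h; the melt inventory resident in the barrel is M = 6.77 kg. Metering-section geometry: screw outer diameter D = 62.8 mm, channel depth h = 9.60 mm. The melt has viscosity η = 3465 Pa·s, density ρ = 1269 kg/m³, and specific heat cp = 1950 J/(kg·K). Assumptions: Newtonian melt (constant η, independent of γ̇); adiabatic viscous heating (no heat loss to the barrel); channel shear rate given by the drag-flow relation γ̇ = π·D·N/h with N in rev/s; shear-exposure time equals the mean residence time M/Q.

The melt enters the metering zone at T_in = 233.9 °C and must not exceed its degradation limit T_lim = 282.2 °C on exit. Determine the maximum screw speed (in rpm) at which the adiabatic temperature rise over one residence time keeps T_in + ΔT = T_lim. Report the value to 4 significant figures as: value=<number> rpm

value=22.96 rpm

Convert throughput: Q = 43.7 kg/h = 43.7/3600 = 0.0121389 kg/s
t_res = M / Q_s = 6.77 ÷ 0.0121389 = 557.712 s
Convert to metres: D = 0.0628 m, h = 0.0096 m
ΔT_a = T_lim − T_in = 282.2 − 233.9 = 48.3 K
γ̇_max² = ΔT_a·ρ·cp / (η·t_res) = [48.3 × 1269 × 1950] / [3465 × 557.712] = 61.8487 s⁻²
γ̇_max = sqrt(61.8487) = 7.86439 s⁻¹
N_max = γ̇_max·h / (π·D) = 7.86439 · 0.0096 / (π · 0.0628) = 0.382672 rev/s = 22.9603 rpm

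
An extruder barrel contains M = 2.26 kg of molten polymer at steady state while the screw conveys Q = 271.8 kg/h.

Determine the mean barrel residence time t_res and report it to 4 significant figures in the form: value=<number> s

value=29.93 s

Convert throughput: Q = 271.8 kg/h = 271.8/3600 = 0.0755 kg/s
t_res = M / Q_s = 2.26 ÷ 0.0755 = 29.9338 s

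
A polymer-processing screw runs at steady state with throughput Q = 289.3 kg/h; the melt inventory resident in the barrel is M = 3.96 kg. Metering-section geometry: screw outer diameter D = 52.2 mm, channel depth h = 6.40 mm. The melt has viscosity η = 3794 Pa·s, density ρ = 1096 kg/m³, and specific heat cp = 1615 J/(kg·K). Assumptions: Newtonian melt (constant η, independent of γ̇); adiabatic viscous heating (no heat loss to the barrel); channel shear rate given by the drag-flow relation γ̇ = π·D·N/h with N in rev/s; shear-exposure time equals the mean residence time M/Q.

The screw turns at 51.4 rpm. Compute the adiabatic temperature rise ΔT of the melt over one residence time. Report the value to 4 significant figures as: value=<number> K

value=50.89 K

Convert throughput: Q = 289.3 kg/h = 289.3/3600 = 0.0803611 kg/s
t_res = M / Q_s = 3.96 ÷ 0.0803611 = 49.2776 s
Convert to SI: D = 0.0522 m, h = 0.0064 m, N = 51.4/60 = 0.856667 rev/s
γ̇ = π D N / h = (π)(0.0522)(0.856667) / 0.0064 = 21.9509 s⁻¹
Adiabatic rise: ΔT = η γ̇² t_res / (ρ cp) = 3794·(21.9509)²·49.2776 / (1096·1615) = 50.8942 K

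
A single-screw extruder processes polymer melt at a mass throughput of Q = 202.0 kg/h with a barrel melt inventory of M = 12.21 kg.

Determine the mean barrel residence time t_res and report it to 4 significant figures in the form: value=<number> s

value=217.6 s

Q_s = Q / 3600 = 202.0 / 3600 = 0.0561111 kg/s
t_res = M / Q_s = 12.21 ÷ 0.0561111 = 217.604 s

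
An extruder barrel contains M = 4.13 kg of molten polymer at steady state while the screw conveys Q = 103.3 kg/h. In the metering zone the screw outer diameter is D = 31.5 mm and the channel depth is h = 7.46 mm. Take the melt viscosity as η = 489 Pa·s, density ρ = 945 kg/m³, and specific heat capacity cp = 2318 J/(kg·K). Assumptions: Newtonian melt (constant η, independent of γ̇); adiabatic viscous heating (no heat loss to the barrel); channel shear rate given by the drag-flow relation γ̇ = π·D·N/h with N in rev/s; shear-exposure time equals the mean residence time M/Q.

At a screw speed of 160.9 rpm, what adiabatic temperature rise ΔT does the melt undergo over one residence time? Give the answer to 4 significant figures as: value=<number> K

value=40.66 K

Throughput in SI: Q_s = 103.3 kg/h ÷ 3600 s/h = 0.0286944 kg/s
t_res = M / Q_s = 4.13 ÷ 0.0286944 = 143.93 s
Geometry in metres: D = 31.5 mm → 0.0315 m, h = 7.46 mm → 0.00746 m; screw speed N = 160.9 rpm = 2.68167 rev/s
Shear rate: γ̇ = πDN/h = π·0.0315·2.68167/0.00746 = 35.5735 s⁻¹
Adiabatic rise: ΔT = η γ̇² t_res / (ρ cp) = 489·(35.5735)²·143.93 / (945·2318) = 40.6601 K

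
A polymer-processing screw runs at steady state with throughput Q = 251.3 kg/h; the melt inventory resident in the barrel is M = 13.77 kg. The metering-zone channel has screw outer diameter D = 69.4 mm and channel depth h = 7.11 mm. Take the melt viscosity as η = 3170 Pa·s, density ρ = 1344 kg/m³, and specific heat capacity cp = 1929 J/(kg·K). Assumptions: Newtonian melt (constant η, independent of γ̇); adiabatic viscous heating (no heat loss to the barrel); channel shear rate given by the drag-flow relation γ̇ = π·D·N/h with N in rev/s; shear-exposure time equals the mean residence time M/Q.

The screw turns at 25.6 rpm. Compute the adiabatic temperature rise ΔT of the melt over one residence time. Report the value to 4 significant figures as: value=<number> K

value=41.29 K

Q_s = Q / 3600 = 251.3 / 3600 = 0.0698056 kg/s
t_res = M / Q_s = 13.77 / 0.0698056 = 197.262 s
D = 69.4 mm = 0.0694 m;  h = 7.11 mm = 0.00711 m;  N = 25.6 rpm / 60 = 0.426667 rev/s
γ̇ = π·D·N / h = π · 0.0694 · 0.426667 / 0.00711 = 13.0836 s⁻¹
Adiabatic rise: ΔT = η γ̇² t_res / (ρ cp) = 3170·(13.0836)²·197.262 / (1344·1929) = 41.2885 K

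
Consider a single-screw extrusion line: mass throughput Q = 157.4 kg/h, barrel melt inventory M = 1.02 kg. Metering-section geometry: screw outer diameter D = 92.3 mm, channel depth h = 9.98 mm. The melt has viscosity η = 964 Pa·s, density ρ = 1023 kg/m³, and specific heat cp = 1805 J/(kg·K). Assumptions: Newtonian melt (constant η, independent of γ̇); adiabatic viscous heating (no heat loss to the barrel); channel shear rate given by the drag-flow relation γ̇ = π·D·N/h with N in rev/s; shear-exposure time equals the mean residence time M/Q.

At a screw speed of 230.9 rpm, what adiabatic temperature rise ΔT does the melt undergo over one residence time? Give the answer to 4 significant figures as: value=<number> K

Throughput in SI: Q_s = 157.4 kg/h ÷ 3600 s/h = 0.0437222 kg/s
Mean residence time: t_res = M/Q_s = 1.02 kg / 0.0437222 kg/s = 23.3291 s
Geometry in metres: D = 92.3 mm → 0.0923 m, h = 9.98 mm → 0.00998 m; screw speed N = 230.9 rpm = 3.84833 rev/s
Shear rate: γ̇ = πDN/h = π·0.0923·3.84833/0.00998 = 111.813 s⁻¹
ΔT = η·γ̇²·t_res/(ρ·cp) = [964 × 111.813² × 23.3291] / [1023 × 1805] = 152.268 K

value=152.3 K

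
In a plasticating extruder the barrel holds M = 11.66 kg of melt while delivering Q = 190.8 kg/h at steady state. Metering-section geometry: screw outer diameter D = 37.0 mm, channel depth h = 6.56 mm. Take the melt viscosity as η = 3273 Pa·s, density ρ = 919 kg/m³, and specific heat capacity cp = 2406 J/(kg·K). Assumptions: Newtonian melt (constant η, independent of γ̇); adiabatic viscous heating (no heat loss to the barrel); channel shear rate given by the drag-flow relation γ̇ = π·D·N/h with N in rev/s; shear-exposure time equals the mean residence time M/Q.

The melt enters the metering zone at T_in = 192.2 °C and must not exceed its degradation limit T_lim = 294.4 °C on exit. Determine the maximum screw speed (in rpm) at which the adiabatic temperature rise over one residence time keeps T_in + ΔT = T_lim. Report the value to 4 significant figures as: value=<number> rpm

Throughput in SI: Q_s = 190.8 kg/h ÷ 3600 s/h = 0.053 kg/s
t_res = M / Q_s = 11.66 / 0.053 = 220 s
Convert to metres: D = 0.037 m, h = 0.00656 m
ΔT_a = T_lim − T_in = 294.4 °C − 192.2 °C = 102.2 K
γ̇_max² = ΔT_a·ρ·cp/(η·t_res) = 102.2·919·2406/(3273·220) = 313.829 s⁻²
γ̇_max = sqrt(313.829) = 17.7152 s⁻¹
N_max = γ̇_max h / (πD) = 17.7152·0.00656/(π·0.037) = 0.999767 rev/s → ×60 = 59.986 rpm

value=59.99 rpm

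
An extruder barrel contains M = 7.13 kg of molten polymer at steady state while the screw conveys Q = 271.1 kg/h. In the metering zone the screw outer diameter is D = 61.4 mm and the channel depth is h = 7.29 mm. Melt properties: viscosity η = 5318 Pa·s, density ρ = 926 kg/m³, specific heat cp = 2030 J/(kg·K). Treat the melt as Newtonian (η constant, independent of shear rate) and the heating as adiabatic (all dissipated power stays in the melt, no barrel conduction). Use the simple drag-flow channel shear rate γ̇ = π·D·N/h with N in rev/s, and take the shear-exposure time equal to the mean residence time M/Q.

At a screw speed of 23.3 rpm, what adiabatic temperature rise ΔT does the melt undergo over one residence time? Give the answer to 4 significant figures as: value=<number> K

Convert throughput: Q = 271.1 kg/h = 271.1/3600 = 0.0753056 kg/s
t_res = M / Q_s = 7.13 ÷ 0.0753056 = 94.6809 s
D = 61.4 mm = 0.0614 m;  h = 7.29 mm = 0.00729 m;  N = 23.3 rpm / 60 = 0.388333 rev/s
Shear rate: γ̇ = πDN/h = π·0.0614·0.388333/0.00729 = 10.2753 s⁻¹
ΔT = η·γ̇²·t_res / (ρ·cp) = 5318 · (10.2753)² · 94.6809 / (926 · 2030) = 28.281 K

value=28.28 K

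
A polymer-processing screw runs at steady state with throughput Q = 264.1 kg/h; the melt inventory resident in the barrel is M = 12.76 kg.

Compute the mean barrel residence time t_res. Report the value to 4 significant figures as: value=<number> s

value=173.9 s

Q_s = Q / 3600 = 264.1 / 3600 = 0.0733611 kg/s
Mean residence time: t_res = M/Q_s = 12.76 kg / 0.0733611 kg/s = 173.934 s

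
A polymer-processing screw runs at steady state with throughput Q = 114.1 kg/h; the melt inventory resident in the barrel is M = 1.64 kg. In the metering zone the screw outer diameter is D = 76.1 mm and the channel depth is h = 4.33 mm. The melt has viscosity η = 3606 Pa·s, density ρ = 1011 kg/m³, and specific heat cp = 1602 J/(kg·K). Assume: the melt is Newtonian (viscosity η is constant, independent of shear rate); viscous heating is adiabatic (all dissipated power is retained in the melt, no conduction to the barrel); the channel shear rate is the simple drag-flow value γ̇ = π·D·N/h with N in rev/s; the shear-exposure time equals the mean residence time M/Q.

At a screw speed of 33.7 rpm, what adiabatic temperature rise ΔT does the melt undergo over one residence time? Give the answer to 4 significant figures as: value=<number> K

value=110.8 K

Q_s = Q / 3600 = 114.1 / 3600 = 0.0316944 kg/s
t_res = M / Q_s = 1.64 ÷ 0.0316944 = 51.7441 s
Geometry in metres: D = 76.1 mm → 0.0761 m, h = 4.33 mm → 0.00433 m; screw speed N = 33.7 rpm = 0.561667 rev/s
Shear rate: γ̇ = πDN/h = π·0.0761·0.561667/0.00433 = 31.0117 s⁻¹
Adiabatic rise: ΔT = η γ̇² t_res / (ρ cp) = 3606·(31.0117)²·51.7441 / (1011·1602) = 110.796 K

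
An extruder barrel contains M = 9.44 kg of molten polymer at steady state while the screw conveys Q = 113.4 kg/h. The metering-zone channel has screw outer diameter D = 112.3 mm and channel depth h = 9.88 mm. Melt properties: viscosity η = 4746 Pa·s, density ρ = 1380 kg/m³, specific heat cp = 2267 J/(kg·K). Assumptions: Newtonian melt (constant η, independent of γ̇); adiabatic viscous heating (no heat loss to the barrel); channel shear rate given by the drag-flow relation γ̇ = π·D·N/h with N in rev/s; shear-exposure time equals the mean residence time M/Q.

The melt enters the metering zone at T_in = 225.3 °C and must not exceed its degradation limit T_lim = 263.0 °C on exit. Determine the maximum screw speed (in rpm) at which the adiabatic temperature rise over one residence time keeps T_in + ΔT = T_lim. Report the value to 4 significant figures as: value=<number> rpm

value=15.30 rpm

Q_s = Q / 3600 = 113.4 / 3600 = 0.0315 kg/s
t_res = M / Q_s = 9.44 / 0.0315 = 299.683 s
Convert to metres: D = 0.1123 m, h = 0.00988 m
Allowable rise: ΔT_a = T_lim − T_in = 263.0 − 225.3 = 37.7 K
γ̇_max² = ΔT_a·ρ·cp / (η·t_res) = [37.7 × 1380 × 2267] / [4746 × 299.683] = 82.9245 s⁻²
Take the square root: γ̇_max = √(82.9245) = 9.10629 s⁻¹
N_max = γ̇_max h / (πD) = 9.10629·0.00988/(π·0.1123) = 0.255017 rev/s → ×60 = 15.301 rpm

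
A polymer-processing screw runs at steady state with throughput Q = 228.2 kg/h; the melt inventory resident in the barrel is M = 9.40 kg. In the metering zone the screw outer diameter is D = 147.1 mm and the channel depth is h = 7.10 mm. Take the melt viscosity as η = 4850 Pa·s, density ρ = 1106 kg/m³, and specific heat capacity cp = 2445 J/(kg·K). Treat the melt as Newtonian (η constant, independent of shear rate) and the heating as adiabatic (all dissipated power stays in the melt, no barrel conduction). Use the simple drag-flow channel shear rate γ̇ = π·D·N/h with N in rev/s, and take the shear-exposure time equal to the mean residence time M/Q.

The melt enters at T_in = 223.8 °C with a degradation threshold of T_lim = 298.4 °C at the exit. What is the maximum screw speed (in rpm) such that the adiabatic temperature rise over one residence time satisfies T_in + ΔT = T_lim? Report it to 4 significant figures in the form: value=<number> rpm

value=15.44 rpm

Q_s = Q / 3600 = 228.2 / 3600 = 0.0633889 kg/s
t_res = M / Q_s = 9.40 / 0.0633889 = 148.291 s
D = 147.1 mm = 0.1471 m;  h = 7.10 mm = 0.0071 m
ΔT_a = T_lim − T_in = 298.4 °C − 223.8 °C = 74.6 K
γ̇_max² = ΔT_a·ρ·cp/(η·t_res) = 74.6·1106·2445/(4850·148.291) = 280.489 s⁻²
γ̇_max = √280.489 = 16.7478 s⁻¹
N_max = γ̇_max h / (πD) = 16.7478·0.0071/(π·0.1471) = 0.257308 rev/s → ×60 = 15.4385 rpm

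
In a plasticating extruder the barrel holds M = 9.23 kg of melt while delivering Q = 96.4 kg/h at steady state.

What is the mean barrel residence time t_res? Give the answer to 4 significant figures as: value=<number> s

value=344.7 s

Throughput in SI: Q_s = 96.4 kg/h ÷ 3600 s/h = 0.0267778 kg/s
t_res = M / Q_s = 9.23 / 0.0267778 = 344.689 s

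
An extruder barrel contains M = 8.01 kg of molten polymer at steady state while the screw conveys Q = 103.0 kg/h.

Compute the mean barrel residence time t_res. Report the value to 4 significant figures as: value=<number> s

Q_s = Q / 3600 = 103.0 / 3600 = 0.0286111 kg/s
Mean residence time: t_res = M/Q_s = 8.01 kg / 0.0286111 kg/s = 279.961 s

value=280.0 s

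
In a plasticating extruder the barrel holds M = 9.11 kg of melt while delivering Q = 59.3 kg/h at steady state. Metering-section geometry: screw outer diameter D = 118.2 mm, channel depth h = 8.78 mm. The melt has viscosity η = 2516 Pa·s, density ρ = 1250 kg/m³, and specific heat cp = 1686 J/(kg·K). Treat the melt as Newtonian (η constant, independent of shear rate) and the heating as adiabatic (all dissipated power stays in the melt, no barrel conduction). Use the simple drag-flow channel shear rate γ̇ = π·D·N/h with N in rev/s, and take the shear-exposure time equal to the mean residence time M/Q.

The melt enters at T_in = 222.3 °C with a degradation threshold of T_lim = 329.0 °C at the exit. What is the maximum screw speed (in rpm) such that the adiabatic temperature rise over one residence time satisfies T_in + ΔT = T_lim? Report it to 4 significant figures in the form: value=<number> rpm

Q_s = Q / 3600 = 59.3 / 3600 = 0.0164722 kg/s
Mean residence time: t_res = M/Q_s = 9.11 kg / 0.0164722 kg/s = 553.052 s
D = 118.2 mm = 0.1182 m;  h = 8.78 mm = 0.00878 m
ΔT_a = T_lim − T_in = 329.0 − 222.3 = 106.7 K
γ̇_max² = ΔT_a·ρ·cp/(η·t_res) = 106.7·1250·1686/(2516·553.052) = 161.605 s⁻²
Take the square root: γ̇_max = √(161.605) = 12.7124 s⁻¹
Solve γ̇ = πDN/h for N: N_max = γ̇_max·h/(π·D) = 12.7124 × 0.00878 / (π × 0.1182) = 0.300576 rev/s = 18.0346 rpm

value=18.03 rpm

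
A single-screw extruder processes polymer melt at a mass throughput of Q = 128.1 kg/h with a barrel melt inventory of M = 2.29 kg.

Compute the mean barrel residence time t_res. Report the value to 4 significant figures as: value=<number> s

Q_s = Q / 3600 = 128.1 / 3600 = 0.0355833 kg/s
t_res = M / Q_s = 2.29 ÷ 0.0355833 = 64.356 s

value=64.36 s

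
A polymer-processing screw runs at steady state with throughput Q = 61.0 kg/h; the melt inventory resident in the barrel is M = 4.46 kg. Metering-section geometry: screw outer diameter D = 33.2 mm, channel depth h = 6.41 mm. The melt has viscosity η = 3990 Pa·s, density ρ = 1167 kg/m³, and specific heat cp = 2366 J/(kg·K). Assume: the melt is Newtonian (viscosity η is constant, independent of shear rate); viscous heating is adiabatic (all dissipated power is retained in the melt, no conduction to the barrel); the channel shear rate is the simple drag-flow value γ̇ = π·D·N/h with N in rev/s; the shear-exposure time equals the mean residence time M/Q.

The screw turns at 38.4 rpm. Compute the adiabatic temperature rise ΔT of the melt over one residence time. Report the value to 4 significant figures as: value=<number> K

Convert throughput: Q = 61.0 kg/h = 61.0/3600 = 0.0169444 kg/s
t_res = M / Q_s = 4.46 / 0.0169444 = 263.213 s
Geometry in metres: D = 33.2 mm → 0.0332 m, h = 6.41 mm → 0.00641 m; screw speed N = 38.4 rpm = 0.64 rev/s
γ̇ = π D N / h = (π)(0.0332)(0.64) / 0.00641 = 10.4138 s⁻¹
Adiabatic rise: ΔT = η γ̇² t_res / (ρ cp) = 3990·(10.4138)²·263.213 / (1167·2366) = 41.2491 K

value=41.25 K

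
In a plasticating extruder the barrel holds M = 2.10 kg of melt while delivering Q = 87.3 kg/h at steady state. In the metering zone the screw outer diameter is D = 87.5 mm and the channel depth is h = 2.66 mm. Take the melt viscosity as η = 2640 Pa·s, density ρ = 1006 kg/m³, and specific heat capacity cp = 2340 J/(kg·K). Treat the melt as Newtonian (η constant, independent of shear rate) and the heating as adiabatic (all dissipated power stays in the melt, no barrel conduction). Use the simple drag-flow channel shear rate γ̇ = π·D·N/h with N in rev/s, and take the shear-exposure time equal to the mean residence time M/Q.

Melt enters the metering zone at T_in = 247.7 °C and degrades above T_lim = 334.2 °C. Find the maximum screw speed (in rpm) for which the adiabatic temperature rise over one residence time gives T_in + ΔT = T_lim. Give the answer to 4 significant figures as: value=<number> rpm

Throughput in SI: Q_s = 87.3 kg/h ÷ 3600 s/h = 0.02425 kg/s
t_res = M / Q_s = 2.10 / 0.02425 = 86.5979 s
Convert to metres: D = 0.0875 m, h = 0.00266 m
Allowable rise: ΔT_a = T_lim − T_in = 334.2 − 247.7 = 86.5 K
Invert ΔT = ηγ̇²t_res/(ρcp) for γ̇: γ̇_max² = ΔT_a ρ cp / (η t_res) = 86.5·1006·2340 / (2640·86.5979) = 890.673 s⁻²
γ̇_max = √890.673 = 29.8442 s⁻¹
Solve γ̇ = πDN/h for N: N_max = γ̇_max·h/(π·D) = 29.8442 × 0.00266 / (π × 0.0875) = 0.288791 rev/s = 17.3274 rpm

value=17.33 rpm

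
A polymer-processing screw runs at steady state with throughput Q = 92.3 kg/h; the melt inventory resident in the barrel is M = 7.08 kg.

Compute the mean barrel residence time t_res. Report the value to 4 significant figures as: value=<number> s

Q_s = Q / 3600 = 92.3 / 3600 = 0.0256389 kg/s
Mean residence time: t_res = M/Q_s = 7.08 kg / 0.0256389 kg/s = 276.143 s

value=276.1 s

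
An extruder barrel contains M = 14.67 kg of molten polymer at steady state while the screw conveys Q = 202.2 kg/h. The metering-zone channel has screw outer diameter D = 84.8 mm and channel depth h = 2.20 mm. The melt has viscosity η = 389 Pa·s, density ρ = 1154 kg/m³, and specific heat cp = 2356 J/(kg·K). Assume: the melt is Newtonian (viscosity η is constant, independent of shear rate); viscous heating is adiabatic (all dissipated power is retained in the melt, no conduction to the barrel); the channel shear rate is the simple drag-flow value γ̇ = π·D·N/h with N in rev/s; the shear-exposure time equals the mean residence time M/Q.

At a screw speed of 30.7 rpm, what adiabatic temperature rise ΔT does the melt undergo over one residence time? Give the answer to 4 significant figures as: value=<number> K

value=143.5 K

Throughput in SI: Q_s = 202.2 kg/h ÷ 3600 s/h = 0.0561667 kg/s
t_res = M / Q_s = 14.67 ÷ 0.0561667 = 261.187 s
D = 84.8 mm = 0.0848 m;  h = 2.20 mm = 0.0022 m;  N = 30.7 rpm / 60 = 0.511667 rev/s
Shear rate: γ̇ = πDN/h = π·0.0848·0.511667/0.0022 = 61.9598 s⁻¹
ΔT = η·γ̇²·t_res/(ρ·cp) = [389 × 61.9598² × 261.187] / [1154 × 2356] = 143.463 K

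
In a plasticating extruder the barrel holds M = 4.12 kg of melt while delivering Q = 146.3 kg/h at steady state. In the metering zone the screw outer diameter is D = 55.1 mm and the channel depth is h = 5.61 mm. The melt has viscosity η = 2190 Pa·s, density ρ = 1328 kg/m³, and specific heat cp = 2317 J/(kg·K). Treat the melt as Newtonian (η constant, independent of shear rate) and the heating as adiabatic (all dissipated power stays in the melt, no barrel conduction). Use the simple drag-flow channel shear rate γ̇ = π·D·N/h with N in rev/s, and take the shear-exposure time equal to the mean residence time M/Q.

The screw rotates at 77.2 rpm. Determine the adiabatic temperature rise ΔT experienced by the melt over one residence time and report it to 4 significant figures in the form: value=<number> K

Q_s = Q / 3600 = 146.3 / 3600 = 0.0406389 kg/s
t_res = M / Q_s = 4.12 / 0.0406389 = 101.381 s
Convert to SI: D = 0.0551 m, h = 0.00561 m, N = 77.2/60 = 1.28667 rev/s
Shear rate: γ̇ = πDN/h = π·0.0551·1.28667/0.00561 = 39.7013 s⁻¹
ΔT = η·γ̇²·t_res/(ρ·cp) = [2190 × 39.7013² × 101.381] / [1328 × 2317] = 113.733 K

value=113.7 K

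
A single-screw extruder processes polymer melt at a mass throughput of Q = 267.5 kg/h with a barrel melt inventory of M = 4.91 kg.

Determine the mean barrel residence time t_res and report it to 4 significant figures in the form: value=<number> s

Throughput in SI: Q_s = 267.5 kg/h ÷ 3600 s/h = 0.0743056 kg/s
t_res = M / Q_s = 4.91 ÷ 0.0743056 = 66.0785 s

value=66.08 s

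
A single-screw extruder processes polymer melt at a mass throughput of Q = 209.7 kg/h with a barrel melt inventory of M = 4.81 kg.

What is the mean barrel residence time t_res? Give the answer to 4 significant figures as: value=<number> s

value=82.58 s

Throughput in SI: Q_s = 209.7 kg/h ÷ 3600 s/h = 0.05825 kg/s
t_res = M / Q_s = 4.81 / 0.05825 = 82.5751 s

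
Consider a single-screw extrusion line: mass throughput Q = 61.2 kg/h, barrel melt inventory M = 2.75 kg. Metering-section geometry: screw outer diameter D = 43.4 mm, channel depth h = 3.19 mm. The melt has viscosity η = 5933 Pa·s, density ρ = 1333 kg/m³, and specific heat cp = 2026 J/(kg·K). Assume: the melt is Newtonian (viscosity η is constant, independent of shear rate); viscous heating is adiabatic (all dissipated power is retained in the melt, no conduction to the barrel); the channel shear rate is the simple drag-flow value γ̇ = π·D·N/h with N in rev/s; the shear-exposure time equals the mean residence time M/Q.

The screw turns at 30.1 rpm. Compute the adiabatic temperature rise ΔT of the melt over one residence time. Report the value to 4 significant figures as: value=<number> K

Throughput in SI: Q_s = 61.2 kg/h ÷ 3600 s/h = 0.017 kg/s
t_res = M / Q_s = 2.75 ÷ 0.017 = 161.765 s
Convert to SI: D = 0.0434 m, h = 0.00319 m, N = 30.1/60 = 0.501667 rev/s
γ̇ = π D N / h = (π)(0.0434)(0.501667) / 0.00319 = 21.4419 s⁻¹
ΔT = η·γ̇²·t_res/(ρ·cp) = [5933 × 21.4419² × 161.765] / [1333 × 2026] = 163.387 K

value=163.4 K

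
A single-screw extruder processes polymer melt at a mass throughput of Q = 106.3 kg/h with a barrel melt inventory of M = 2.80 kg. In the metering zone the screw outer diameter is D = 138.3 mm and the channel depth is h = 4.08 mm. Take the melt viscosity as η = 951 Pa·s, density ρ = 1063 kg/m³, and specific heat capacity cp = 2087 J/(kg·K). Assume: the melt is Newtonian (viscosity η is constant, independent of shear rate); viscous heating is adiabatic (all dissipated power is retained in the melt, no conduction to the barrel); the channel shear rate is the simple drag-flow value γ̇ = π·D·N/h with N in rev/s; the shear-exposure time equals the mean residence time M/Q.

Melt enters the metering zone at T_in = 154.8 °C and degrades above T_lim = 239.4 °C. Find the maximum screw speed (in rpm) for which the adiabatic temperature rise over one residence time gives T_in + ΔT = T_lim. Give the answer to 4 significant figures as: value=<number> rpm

Throughput in SI: Q_s = 106.3 kg/h ÷ 3600 s/h = 0.0295278 kg/s
t_res = M / Q_s = 2.80 / 0.0295278 = 94.826 s
Geometry in SI: D = 138.3 mm → 0.1383 m, h = 4.08 mm → 0.00408 m
Allowable rise: ΔT_a = T_lim − T_in = 239.4 − 154.8 = 84.6 K
Invert ΔT = ηγ̇²t_res/(ρcp) for γ̇: γ̇_max² = ΔT_a ρ cp / (η t_res) = 84.6·1063·2087 / (951·94.826) = 2081.22 s⁻²
Take the square root: γ̇_max = √(2081.22) = 45.6204 s⁻¹
N_max = γ̇_max·h / (π·D) = 45.6204 · 0.00408 / (π · 0.1383) = 0.428398 rev/s = 25.7039 rpm

value=25.70 rpm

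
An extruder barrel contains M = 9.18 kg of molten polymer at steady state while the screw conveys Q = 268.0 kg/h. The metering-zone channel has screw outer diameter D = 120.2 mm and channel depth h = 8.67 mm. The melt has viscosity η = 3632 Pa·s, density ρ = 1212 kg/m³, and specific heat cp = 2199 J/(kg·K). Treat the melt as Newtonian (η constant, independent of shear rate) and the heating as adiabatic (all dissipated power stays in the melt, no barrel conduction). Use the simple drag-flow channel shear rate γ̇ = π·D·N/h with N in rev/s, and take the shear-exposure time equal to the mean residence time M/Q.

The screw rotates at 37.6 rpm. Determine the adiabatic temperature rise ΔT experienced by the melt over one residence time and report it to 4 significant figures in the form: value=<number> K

value=125.2 K

Convert throughput: Q = 268.0 kg/h = 268.0/3600 = 0.0744444 kg/s
Mean residence time: t_res = M/Q_s = 9.18 kg / 0.0744444 kg/s = 123.313 s
Convert to SI: D = 0.1202 m, h = 0.00867 m, N = 37.6/60 = 0.626667 rev/s
Shear rate: γ̇ = πDN/h = π·0.1202·0.626667/0.00867 = 27.2943 s⁻¹
Adiabatic rise: ΔT = η γ̇² t_res / (ρ cp) = 3632·(27.2943)²·123.313 / (1212·2199) = 125.191 K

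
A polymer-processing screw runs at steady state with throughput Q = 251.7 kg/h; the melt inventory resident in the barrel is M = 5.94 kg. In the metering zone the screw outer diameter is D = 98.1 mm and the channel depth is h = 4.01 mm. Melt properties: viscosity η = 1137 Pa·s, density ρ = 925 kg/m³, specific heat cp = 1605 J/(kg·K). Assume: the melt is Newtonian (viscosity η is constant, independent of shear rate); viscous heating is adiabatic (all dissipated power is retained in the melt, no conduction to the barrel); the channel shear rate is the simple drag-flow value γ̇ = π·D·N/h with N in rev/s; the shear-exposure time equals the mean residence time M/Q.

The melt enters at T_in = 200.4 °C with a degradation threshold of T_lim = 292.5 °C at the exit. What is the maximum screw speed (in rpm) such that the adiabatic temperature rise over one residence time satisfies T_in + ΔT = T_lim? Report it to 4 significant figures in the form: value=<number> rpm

Convert throughput: Q = 251.7 kg/h = 251.7/3600 = 0.0699167 kg/s
t_res = M / Q_s = 5.94 / 0.0699167 = 84.9583 s
Geometry in SI: D = 98.1 mm → 0.0981 m, h = 4.01 mm → 0.00401 m
ΔT_a = T_lim − T_in = 292.5 − 200.4 = 92.1 K
Invert ΔT = ηγ̇²t_res/(ρcp) for γ̇: γ̇_max² = ΔT_a ρ cp / (η t_res) = 92.1·925·1605 / (1137·84.9583) = 1415.5 s⁻²
Take the square root: γ̇_max = √(1415.5) = 37.6231 s⁻¹
N_max = γ̇_max h / (πD) = 37.6231·0.00401/(π·0.0981) = 0.489531 rev/s → ×60 = 29.3719 rpm

value=29.37 rpm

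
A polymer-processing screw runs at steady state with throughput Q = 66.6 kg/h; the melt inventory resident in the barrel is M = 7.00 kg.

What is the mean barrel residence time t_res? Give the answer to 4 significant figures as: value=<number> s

Q_s = Q / 3600 = 66.6 / 3600 = 0.0185 kg/s
Mean residence time: t_res = M/Q_s = 7.00 kg / 0.0185 kg/s = 378.378 s

value=378.4 s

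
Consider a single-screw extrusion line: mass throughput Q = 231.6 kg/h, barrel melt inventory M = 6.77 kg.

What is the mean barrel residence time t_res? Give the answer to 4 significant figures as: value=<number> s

Q_s = Q / 3600 = 231.6 / 3600 = 0.0643333 kg/s
t_res = M / Q_s = 6.77 ÷ 0.0643333 = 105.233 s

value=105.2 s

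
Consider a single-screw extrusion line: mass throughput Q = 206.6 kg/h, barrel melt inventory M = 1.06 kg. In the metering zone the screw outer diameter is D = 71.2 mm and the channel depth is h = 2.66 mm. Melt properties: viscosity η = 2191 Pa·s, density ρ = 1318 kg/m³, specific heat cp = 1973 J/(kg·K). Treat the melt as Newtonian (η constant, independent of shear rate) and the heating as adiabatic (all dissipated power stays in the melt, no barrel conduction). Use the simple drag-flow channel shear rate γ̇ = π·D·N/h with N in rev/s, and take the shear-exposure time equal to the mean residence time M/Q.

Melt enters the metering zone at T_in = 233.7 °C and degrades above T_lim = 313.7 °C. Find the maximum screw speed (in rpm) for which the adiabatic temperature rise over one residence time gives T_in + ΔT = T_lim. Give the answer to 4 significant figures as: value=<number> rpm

value=51.16 rpm

Convert throughput: Q = 206.6 kg/h = 206.6/3600 = 0.0573889 kg/s
Mean residence time: t_res = M/Q_s = 1.06 kg / 0.0573889 kg/s = 18.4705 s
D = 71.2 mm = 0.0712 m;  h = 2.66 mm = 0.00266 m
ΔT_a = T_lim − T_in = 313.7 − 233.7 = 80 K
γ̇_max² = ΔT_a·ρ·cp / (η·t_res) = [80 × 1318 × 1973] / [2191 × 18.4705] = 5140.58 s⁻²
γ̇_max = sqrt(5140.58) = 71.6978 s⁻¹
Solve γ̇ = πDN/h for N: N_max = γ̇_max·h/(π·D) = 71.6978 × 0.00266 / (π × 0.0712) = 0.852624 rev/s = 51.1575 rpm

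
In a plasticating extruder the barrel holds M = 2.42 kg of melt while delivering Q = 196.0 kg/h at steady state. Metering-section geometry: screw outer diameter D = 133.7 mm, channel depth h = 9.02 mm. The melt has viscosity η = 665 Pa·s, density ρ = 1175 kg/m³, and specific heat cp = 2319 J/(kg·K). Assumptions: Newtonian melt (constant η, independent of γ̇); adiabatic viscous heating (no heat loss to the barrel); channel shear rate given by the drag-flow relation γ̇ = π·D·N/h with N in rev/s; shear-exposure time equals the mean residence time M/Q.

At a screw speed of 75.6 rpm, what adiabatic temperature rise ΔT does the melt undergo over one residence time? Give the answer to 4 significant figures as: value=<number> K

Throughput in SI: Q_s = 196.0 kg/h ÷ 3600 s/h = 0.0544444 kg/s
t_res = M / Q_s = 2.42 ÷ 0.0544444 = 44.449 s
Convert to SI: D = 0.1337 m, h = 0.00902 m, N = 75.6/60 = 1.26 rev/s
Shear rate: γ̇ = πDN/h = π·0.1337·1.26/0.00902 = 58.6739 s⁻¹
Adiabatic rise: ΔT = η γ̇² t_res / (ρ cp) = 665·(58.6739)²·44.449 / (1175·2319) = 37.3453 K

value=37.35 K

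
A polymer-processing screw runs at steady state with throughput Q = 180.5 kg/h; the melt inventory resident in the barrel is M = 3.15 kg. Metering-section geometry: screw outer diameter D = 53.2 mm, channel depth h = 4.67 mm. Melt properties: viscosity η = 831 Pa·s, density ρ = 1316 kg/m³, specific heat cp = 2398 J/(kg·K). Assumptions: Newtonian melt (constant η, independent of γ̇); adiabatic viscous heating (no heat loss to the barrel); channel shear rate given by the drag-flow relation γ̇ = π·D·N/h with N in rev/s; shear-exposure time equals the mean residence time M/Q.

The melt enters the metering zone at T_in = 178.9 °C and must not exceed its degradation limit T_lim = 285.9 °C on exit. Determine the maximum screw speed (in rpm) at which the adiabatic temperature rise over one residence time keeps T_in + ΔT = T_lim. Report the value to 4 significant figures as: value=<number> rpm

Throughput in SI: Q_s = 180.5 kg/h ÷ 3600 s/h = 0.0501389 kg/s
t_res = M / Q_s = 3.15 / 0.0501389 = 62.8255 s
D = 53.2 mm = 0.0532 m;  h = 4.67 mm = 0.00467 m
ΔT_a = T_lim − T_in = 285.9 °C − 178.9 °C = 107 K
γ̇_max² = ΔT_a·ρ·cp/(η·t_res) = 107·1316·2398/(831·62.8255) = 6467.73 s⁻²
Take the square root: γ̇_max = √(6467.73) = 80.4222 s⁻¹
Solve γ̇ = πDN/h for N: N_max = γ̇_max·h/(π·D) = 80.4222 × 0.00467 / (π × 0.0532) = 2.24715 rev/s = 134.829 rpm

value=134.8 rpm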